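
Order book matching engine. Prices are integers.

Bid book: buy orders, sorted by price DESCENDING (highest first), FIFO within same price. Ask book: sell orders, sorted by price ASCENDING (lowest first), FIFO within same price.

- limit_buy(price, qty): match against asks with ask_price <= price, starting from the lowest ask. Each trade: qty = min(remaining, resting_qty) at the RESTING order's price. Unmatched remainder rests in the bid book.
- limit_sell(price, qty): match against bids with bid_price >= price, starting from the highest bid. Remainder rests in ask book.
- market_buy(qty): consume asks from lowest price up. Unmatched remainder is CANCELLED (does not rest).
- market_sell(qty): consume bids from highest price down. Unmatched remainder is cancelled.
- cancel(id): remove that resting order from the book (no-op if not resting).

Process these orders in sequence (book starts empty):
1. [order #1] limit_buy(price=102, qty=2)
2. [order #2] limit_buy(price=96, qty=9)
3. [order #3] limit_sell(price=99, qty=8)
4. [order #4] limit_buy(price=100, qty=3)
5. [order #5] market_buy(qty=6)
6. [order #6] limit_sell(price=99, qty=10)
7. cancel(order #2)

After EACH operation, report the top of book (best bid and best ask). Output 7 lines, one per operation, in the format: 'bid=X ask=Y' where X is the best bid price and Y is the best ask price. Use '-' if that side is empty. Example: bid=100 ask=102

After op 1 [order #1] limit_buy(price=102, qty=2): fills=none; bids=[#1:2@102] asks=[-]
After op 2 [order #2] limit_buy(price=96, qty=9): fills=none; bids=[#1:2@102 #2:9@96] asks=[-]
After op 3 [order #3] limit_sell(price=99, qty=8): fills=#1x#3:2@102; bids=[#2:9@96] asks=[#3:6@99]
After op 4 [order #4] limit_buy(price=100, qty=3): fills=#4x#3:3@99; bids=[#2:9@96] asks=[#3:3@99]
After op 5 [order #5] market_buy(qty=6): fills=#5x#3:3@99; bids=[#2:9@96] asks=[-]
After op 6 [order #6] limit_sell(price=99, qty=10): fills=none; bids=[#2:9@96] asks=[#6:10@99]
After op 7 cancel(order #2): fills=none; bids=[-] asks=[#6:10@99]

Answer: bid=102 ask=-
bid=102 ask=-
bid=96 ask=99
bid=96 ask=99
bid=96 ask=-
bid=96 ask=99
bid=- ask=99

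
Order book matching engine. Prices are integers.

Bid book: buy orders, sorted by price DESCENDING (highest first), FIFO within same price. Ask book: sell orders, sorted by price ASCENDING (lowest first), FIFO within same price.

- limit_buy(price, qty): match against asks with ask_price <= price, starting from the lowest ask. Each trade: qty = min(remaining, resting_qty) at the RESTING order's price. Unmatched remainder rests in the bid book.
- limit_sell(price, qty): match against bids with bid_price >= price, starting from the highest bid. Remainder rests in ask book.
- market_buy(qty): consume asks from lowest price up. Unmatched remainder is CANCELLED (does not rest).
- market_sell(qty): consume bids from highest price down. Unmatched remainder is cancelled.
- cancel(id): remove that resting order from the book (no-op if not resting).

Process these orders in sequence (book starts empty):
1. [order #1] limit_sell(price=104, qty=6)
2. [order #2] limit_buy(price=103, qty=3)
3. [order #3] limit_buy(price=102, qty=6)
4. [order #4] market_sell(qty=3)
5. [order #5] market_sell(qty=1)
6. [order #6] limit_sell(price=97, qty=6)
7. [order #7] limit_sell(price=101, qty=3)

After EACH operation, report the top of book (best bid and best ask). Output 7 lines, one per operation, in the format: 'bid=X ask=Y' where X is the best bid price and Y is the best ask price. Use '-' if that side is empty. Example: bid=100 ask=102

Answer: bid=- ask=104
bid=103 ask=104
bid=103 ask=104
bid=102 ask=104
bid=102 ask=104
bid=- ask=97
bid=- ask=97

Derivation:
After op 1 [order #1] limit_sell(price=104, qty=6): fills=none; bids=[-] asks=[#1:6@104]
After op 2 [order #2] limit_buy(price=103, qty=3): fills=none; bids=[#2:3@103] asks=[#1:6@104]
After op 3 [order #3] limit_buy(price=102, qty=6): fills=none; bids=[#2:3@103 #3:6@102] asks=[#1:6@104]
After op 4 [order #4] market_sell(qty=3): fills=#2x#4:3@103; bids=[#3:6@102] asks=[#1:6@104]
After op 5 [order #5] market_sell(qty=1): fills=#3x#5:1@102; bids=[#3:5@102] asks=[#1:6@104]
After op 6 [order #6] limit_sell(price=97, qty=6): fills=#3x#6:5@102; bids=[-] asks=[#6:1@97 #1:6@104]
After op 7 [order #7] limit_sell(price=101, qty=3): fills=none; bids=[-] asks=[#6:1@97 #7:3@101 #1:6@104]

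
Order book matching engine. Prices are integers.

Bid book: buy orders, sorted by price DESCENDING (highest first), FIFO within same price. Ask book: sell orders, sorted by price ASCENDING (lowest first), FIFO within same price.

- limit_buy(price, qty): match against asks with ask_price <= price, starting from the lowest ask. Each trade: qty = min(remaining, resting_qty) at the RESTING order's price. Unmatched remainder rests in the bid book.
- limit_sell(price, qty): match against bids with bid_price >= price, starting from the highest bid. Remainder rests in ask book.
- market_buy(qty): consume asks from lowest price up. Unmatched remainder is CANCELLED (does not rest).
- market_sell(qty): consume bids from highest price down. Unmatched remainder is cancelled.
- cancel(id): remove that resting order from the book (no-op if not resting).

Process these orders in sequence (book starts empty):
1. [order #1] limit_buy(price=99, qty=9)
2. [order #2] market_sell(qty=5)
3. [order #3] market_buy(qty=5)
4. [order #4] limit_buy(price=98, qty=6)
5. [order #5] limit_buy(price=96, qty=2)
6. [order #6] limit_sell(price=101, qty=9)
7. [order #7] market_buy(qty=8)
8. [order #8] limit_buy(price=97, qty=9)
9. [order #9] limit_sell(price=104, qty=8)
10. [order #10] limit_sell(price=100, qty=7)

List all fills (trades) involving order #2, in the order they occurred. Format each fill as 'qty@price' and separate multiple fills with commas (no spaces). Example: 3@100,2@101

Answer: 5@99

Derivation:
After op 1 [order #1] limit_buy(price=99, qty=9): fills=none; bids=[#1:9@99] asks=[-]
After op 2 [order #2] market_sell(qty=5): fills=#1x#2:5@99; bids=[#1:4@99] asks=[-]
After op 3 [order #3] market_buy(qty=5): fills=none; bids=[#1:4@99] asks=[-]
After op 4 [order #4] limit_buy(price=98, qty=6): fills=none; bids=[#1:4@99 #4:6@98] asks=[-]
After op 5 [order #5] limit_buy(price=96, qty=2): fills=none; bids=[#1:4@99 #4:6@98 #5:2@96] asks=[-]
After op 6 [order #6] limit_sell(price=101, qty=9): fills=none; bids=[#1:4@99 #4:6@98 #5:2@96] asks=[#6:9@101]
After op 7 [order #7] market_buy(qty=8): fills=#7x#6:8@101; bids=[#1:4@99 #4:6@98 #5:2@96] asks=[#6:1@101]
After op 8 [order #8] limit_buy(price=97, qty=9): fills=none; bids=[#1:4@99 #4:6@98 #8:9@97 #5:2@96] asks=[#6:1@101]
After op 9 [order #9] limit_sell(price=104, qty=8): fills=none; bids=[#1:4@99 #4:6@98 #8:9@97 #5:2@96] asks=[#6:1@101 #9:8@104]
After op 10 [order #10] limit_sell(price=100, qty=7): fills=none; bids=[#1:4@99 #4:6@98 #8:9@97 #5:2@96] asks=[#10:7@100 #6:1@101 #9:8@104]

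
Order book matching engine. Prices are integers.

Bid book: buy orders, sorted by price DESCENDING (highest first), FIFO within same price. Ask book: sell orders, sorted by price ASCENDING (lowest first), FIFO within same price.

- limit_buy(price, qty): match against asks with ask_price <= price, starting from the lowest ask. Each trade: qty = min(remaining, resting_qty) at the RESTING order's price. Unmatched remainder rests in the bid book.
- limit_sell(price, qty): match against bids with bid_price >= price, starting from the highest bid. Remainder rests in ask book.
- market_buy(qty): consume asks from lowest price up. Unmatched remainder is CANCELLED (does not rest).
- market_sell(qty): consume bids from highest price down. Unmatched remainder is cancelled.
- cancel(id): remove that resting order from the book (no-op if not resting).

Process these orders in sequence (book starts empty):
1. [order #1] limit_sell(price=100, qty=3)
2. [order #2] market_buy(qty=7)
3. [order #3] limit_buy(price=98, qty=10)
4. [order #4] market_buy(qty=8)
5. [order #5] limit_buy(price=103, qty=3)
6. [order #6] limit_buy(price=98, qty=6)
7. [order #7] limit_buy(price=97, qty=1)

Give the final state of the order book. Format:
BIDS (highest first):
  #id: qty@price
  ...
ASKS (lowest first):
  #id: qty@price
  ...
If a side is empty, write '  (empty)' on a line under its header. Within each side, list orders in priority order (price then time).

After op 1 [order #1] limit_sell(price=100, qty=3): fills=none; bids=[-] asks=[#1:3@100]
After op 2 [order #2] market_buy(qty=7): fills=#2x#1:3@100; bids=[-] asks=[-]
After op 3 [order #3] limit_buy(price=98, qty=10): fills=none; bids=[#3:10@98] asks=[-]
After op 4 [order #4] market_buy(qty=8): fills=none; bids=[#3:10@98] asks=[-]
After op 5 [order #5] limit_buy(price=103, qty=3): fills=none; bids=[#5:3@103 #3:10@98] asks=[-]
After op 6 [order #6] limit_buy(price=98, qty=6): fills=none; bids=[#5:3@103 #3:10@98 #6:6@98] asks=[-]
After op 7 [order #7] limit_buy(price=97, qty=1): fills=none; bids=[#5:3@103 #3:10@98 #6:6@98 #7:1@97] asks=[-]

Answer: BIDS (highest first):
  #5: 3@103
  #3: 10@98
  #6: 6@98
  #7: 1@97
ASKS (lowest first):
  (empty)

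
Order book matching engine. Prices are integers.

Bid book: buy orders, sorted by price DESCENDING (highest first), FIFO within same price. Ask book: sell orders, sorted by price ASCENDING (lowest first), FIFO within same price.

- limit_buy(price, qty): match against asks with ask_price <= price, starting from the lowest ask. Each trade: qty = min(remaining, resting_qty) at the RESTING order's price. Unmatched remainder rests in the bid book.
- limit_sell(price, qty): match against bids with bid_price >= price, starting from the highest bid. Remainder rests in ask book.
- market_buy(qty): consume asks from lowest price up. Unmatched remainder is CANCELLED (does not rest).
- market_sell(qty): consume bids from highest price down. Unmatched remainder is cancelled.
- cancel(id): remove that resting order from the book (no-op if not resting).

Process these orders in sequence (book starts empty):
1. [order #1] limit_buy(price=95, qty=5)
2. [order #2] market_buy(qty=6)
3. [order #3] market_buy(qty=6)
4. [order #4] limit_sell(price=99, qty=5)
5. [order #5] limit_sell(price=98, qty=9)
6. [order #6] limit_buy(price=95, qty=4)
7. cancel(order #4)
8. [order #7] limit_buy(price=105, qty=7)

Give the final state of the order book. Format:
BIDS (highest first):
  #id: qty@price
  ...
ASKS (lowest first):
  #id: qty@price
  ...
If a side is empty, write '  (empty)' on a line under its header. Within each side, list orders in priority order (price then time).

After op 1 [order #1] limit_buy(price=95, qty=5): fills=none; bids=[#1:5@95] asks=[-]
After op 2 [order #2] market_buy(qty=6): fills=none; bids=[#1:5@95] asks=[-]
After op 3 [order #3] market_buy(qty=6): fills=none; bids=[#1:5@95] asks=[-]
After op 4 [order #4] limit_sell(price=99, qty=5): fills=none; bids=[#1:5@95] asks=[#4:5@99]
After op 5 [order #5] limit_sell(price=98, qty=9): fills=none; bids=[#1:5@95] asks=[#5:9@98 #4:5@99]
After op 6 [order #6] limit_buy(price=95, qty=4): fills=none; bids=[#1:5@95 #6:4@95] asks=[#5:9@98 #4:5@99]
After op 7 cancel(order #4): fills=none; bids=[#1:5@95 #6:4@95] asks=[#5:9@98]
After op 8 [order #7] limit_buy(price=105, qty=7): fills=#7x#5:7@98; bids=[#1:5@95 #6:4@95] asks=[#5:2@98]

Answer: BIDS (highest first):
  #1: 5@95
  #6: 4@95
ASKS (lowest first):
  #5: 2@98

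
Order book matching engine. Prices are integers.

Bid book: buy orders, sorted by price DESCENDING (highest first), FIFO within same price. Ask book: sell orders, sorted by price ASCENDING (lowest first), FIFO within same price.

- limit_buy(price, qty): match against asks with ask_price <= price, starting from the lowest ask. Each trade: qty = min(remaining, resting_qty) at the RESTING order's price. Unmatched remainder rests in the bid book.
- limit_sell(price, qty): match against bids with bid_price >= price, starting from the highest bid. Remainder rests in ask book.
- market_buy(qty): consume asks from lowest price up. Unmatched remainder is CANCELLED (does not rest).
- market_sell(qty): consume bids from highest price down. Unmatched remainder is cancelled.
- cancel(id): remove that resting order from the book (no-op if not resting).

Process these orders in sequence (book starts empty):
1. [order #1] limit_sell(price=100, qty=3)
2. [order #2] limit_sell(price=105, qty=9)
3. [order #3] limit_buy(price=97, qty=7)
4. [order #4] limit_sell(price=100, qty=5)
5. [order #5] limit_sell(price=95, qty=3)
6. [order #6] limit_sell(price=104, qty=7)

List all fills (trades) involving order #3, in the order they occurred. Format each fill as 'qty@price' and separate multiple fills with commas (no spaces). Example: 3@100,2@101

Answer: 3@97

Derivation:
After op 1 [order #1] limit_sell(price=100, qty=3): fills=none; bids=[-] asks=[#1:3@100]
After op 2 [order #2] limit_sell(price=105, qty=9): fills=none; bids=[-] asks=[#1:3@100 #2:9@105]
After op 3 [order #3] limit_buy(price=97, qty=7): fills=none; bids=[#3:7@97] asks=[#1:3@100 #2:9@105]
After op 4 [order #4] limit_sell(price=100, qty=5): fills=none; bids=[#3:7@97] asks=[#1:3@100 #4:5@100 #2:9@105]
After op 5 [order #5] limit_sell(price=95, qty=3): fills=#3x#5:3@97; bids=[#3:4@97] asks=[#1:3@100 #4:5@100 #2:9@105]
After op 6 [order #6] limit_sell(price=104, qty=7): fills=none; bids=[#3:4@97] asks=[#1:3@100 #4:5@100 #6:7@104 #2:9@105]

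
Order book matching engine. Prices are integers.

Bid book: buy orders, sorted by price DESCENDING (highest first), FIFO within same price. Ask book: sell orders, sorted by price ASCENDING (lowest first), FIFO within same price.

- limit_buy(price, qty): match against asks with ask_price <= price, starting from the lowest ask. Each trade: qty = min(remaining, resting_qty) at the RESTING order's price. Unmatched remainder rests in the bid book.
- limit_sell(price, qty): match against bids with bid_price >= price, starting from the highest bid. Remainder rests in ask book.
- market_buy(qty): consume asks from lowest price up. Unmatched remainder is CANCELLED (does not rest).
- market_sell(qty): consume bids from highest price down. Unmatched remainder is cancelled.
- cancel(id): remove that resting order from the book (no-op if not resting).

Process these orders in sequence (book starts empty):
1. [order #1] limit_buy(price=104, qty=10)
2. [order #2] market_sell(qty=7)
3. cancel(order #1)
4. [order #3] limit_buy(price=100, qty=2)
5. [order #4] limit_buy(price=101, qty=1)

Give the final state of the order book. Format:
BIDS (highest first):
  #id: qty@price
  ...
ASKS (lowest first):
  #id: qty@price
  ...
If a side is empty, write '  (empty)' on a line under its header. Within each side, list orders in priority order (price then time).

Answer: BIDS (highest first):
  #4: 1@101
  #3: 2@100
ASKS (lowest first):
  (empty)

Derivation:
After op 1 [order #1] limit_buy(price=104, qty=10): fills=none; bids=[#1:10@104] asks=[-]
After op 2 [order #2] market_sell(qty=7): fills=#1x#2:7@104; bids=[#1:3@104] asks=[-]
After op 3 cancel(order #1): fills=none; bids=[-] asks=[-]
After op 4 [order #3] limit_buy(price=100, qty=2): fills=none; bids=[#3:2@100] asks=[-]
After op 5 [order #4] limit_buy(price=101, qty=1): fills=none; bids=[#4:1@101 #3:2@100] asks=[-]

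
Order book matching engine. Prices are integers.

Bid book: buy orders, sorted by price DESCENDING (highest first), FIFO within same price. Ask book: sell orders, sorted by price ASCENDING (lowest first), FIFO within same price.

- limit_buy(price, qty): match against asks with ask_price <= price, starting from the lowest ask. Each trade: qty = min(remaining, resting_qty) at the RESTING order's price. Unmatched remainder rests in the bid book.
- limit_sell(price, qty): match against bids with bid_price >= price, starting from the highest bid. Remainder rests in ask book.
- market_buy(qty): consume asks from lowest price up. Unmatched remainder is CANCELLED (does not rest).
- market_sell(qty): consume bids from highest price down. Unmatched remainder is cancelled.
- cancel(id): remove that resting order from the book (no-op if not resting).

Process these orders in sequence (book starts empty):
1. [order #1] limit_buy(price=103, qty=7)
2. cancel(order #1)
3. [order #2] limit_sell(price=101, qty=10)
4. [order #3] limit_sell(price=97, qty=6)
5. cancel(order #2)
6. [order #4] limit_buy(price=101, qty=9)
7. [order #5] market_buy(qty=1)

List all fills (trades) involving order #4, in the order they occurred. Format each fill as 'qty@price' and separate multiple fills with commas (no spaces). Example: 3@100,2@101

Answer: 6@97

Derivation:
After op 1 [order #1] limit_buy(price=103, qty=7): fills=none; bids=[#1:7@103] asks=[-]
After op 2 cancel(order #1): fills=none; bids=[-] asks=[-]
After op 3 [order #2] limit_sell(price=101, qty=10): fills=none; bids=[-] asks=[#2:10@101]
After op 4 [order #3] limit_sell(price=97, qty=6): fills=none; bids=[-] asks=[#3:6@97 #2:10@101]
After op 5 cancel(order #2): fills=none; bids=[-] asks=[#3:6@97]
After op 6 [order #4] limit_buy(price=101, qty=9): fills=#4x#3:6@97; bids=[#4:3@101] asks=[-]
After op 7 [order #5] market_buy(qty=1): fills=none; bids=[#4:3@101] asks=[-]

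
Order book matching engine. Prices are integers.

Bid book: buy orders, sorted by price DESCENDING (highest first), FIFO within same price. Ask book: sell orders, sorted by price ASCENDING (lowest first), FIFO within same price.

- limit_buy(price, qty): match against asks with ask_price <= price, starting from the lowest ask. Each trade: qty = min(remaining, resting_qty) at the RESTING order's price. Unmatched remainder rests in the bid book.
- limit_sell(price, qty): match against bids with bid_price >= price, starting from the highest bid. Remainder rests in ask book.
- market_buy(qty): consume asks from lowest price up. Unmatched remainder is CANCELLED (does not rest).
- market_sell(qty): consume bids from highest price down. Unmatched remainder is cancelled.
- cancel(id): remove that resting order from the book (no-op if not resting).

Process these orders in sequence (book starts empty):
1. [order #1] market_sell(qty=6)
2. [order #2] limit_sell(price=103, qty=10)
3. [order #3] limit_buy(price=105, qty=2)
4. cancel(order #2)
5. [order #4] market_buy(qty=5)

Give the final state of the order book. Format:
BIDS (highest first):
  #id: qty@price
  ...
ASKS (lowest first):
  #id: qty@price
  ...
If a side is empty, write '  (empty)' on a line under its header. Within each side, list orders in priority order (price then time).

Answer: BIDS (highest first):
  (empty)
ASKS (lowest first):
  (empty)

Derivation:
After op 1 [order #1] market_sell(qty=6): fills=none; bids=[-] asks=[-]
After op 2 [order #2] limit_sell(price=103, qty=10): fills=none; bids=[-] asks=[#2:10@103]
After op 3 [order #3] limit_buy(price=105, qty=2): fills=#3x#2:2@103; bids=[-] asks=[#2:8@103]
After op 4 cancel(order #2): fills=none; bids=[-] asks=[-]
After op 5 [order #4] market_buy(qty=5): fills=none; bids=[-] asks=[-]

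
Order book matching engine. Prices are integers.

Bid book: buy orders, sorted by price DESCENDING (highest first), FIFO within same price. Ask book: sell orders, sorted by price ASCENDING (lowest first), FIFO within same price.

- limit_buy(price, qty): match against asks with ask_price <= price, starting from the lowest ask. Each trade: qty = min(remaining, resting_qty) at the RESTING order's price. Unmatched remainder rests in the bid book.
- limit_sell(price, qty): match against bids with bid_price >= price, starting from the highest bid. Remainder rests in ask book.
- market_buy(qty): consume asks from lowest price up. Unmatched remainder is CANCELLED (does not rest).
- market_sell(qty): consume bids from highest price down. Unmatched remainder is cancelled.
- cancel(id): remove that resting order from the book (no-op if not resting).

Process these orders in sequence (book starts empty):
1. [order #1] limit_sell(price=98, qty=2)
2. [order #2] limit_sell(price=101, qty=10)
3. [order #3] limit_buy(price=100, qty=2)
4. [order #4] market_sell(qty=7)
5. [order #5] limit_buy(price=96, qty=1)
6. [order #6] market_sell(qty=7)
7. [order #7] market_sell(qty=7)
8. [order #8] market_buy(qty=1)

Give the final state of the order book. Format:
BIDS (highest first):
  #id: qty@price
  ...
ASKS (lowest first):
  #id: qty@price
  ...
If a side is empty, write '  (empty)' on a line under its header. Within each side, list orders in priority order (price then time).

Answer: BIDS (highest first):
  (empty)
ASKS (lowest first):
  #2: 9@101

Derivation:
After op 1 [order #1] limit_sell(price=98, qty=2): fills=none; bids=[-] asks=[#1:2@98]
After op 2 [order #2] limit_sell(price=101, qty=10): fills=none; bids=[-] asks=[#1:2@98 #2:10@101]
After op 3 [order #3] limit_buy(price=100, qty=2): fills=#3x#1:2@98; bids=[-] asks=[#2:10@101]
After op 4 [order #4] market_sell(qty=7): fills=none; bids=[-] asks=[#2:10@101]
After op 5 [order #5] limit_buy(price=96, qty=1): fills=none; bids=[#5:1@96] asks=[#2:10@101]
After op 6 [order #6] market_sell(qty=7): fills=#5x#6:1@96; bids=[-] asks=[#2:10@101]
After op 7 [order #7] market_sell(qty=7): fills=none; bids=[-] asks=[#2:10@101]
After op 8 [order #8] market_buy(qty=1): fills=#8x#2:1@101; bids=[-] asks=[#2:9@101]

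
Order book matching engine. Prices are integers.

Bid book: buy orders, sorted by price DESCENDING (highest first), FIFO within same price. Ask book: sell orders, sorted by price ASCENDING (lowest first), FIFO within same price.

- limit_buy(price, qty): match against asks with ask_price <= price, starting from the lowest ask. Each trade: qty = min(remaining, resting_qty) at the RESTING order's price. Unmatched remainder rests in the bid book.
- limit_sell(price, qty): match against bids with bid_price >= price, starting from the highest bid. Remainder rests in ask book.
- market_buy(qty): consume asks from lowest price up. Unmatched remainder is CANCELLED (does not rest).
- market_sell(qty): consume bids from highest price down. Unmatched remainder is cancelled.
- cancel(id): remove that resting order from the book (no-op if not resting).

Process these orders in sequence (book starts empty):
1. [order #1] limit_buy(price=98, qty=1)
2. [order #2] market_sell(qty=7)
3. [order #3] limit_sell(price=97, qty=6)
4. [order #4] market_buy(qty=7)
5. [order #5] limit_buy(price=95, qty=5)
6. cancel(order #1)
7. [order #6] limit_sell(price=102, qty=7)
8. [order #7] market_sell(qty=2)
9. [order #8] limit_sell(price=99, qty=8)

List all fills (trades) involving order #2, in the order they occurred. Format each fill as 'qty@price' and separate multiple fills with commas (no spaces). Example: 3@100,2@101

Answer: 1@98

Derivation:
After op 1 [order #1] limit_buy(price=98, qty=1): fills=none; bids=[#1:1@98] asks=[-]
After op 2 [order #2] market_sell(qty=7): fills=#1x#2:1@98; bids=[-] asks=[-]
After op 3 [order #3] limit_sell(price=97, qty=6): fills=none; bids=[-] asks=[#3:6@97]
After op 4 [order #4] market_buy(qty=7): fills=#4x#3:6@97; bids=[-] asks=[-]
After op 5 [order #5] limit_buy(price=95, qty=5): fills=none; bids=[#5:5@95] asks=[-]
After op 6 cancel(order #1): fills=none; bids=[#5:5@95] asks=[-]
After op 7 [order #6] limit_sell(price=102, qty=7): fills=none; bids=[#5:5@95] asks=[#6:7@102]
After op 8 [order #7] market_sell(qty=2): fills=#5x#7:2@95; bids=[#5:3@95] asks=[#6:7@102]
After op 9 [order #8] limit_sell(price=99, qty=8): fills=none; bids=[#5:3@95] asks=[#8:8@99 #6:7@102]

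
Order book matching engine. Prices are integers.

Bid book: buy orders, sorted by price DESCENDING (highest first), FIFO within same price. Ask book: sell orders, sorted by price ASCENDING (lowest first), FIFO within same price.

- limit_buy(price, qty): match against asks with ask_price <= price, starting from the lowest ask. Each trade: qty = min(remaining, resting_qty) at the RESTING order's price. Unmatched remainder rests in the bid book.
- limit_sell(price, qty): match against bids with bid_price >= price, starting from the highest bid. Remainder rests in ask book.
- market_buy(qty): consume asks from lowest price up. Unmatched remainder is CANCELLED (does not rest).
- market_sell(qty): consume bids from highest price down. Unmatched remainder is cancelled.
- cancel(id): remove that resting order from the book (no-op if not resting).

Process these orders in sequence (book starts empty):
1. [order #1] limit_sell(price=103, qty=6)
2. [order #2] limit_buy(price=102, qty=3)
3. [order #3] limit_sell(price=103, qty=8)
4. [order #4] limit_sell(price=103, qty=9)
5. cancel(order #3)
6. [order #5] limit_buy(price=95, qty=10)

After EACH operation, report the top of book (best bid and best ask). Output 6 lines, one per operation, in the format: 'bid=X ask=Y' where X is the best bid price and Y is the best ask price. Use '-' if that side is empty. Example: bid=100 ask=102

After op 1 [order #1] limit_sell(price=103, qty=6): fills=none; bids=[-] asks=[#1:6@103]
After op 2 [order #2] limit_buy(price=102, qty=3): fills=none; bids=[#2:3@102] asks=[#1:6@103]
After op 3 [order #3] limit_sell(price=103, qty=8): fills=none; bids=[#2:3@102] asks=[#1:6@103 #3:8@103]
After op 4 [order #4] limit_sell(price=103, qty=9): fills=none; bids=[#2:3@102] asks=[#1:6@103 #3:8@103 #4:9@103]
After op 5 cancel(order #3): fills=none; bids=[#2:3@102] asks=[#1:6@103 #4:9@103]
After op 6 [order #5] limit_buy(price=95, qty=10): fills=none; bids=[#2:3@102 #5:10@95] asks=[#1:6@103 #4:9@103]

Answer: bid=- ask=103
bid=102 ask=103
bid=102 ask=103
bid=102 ask=103
bid=102 ask=103
bid=102 ask=103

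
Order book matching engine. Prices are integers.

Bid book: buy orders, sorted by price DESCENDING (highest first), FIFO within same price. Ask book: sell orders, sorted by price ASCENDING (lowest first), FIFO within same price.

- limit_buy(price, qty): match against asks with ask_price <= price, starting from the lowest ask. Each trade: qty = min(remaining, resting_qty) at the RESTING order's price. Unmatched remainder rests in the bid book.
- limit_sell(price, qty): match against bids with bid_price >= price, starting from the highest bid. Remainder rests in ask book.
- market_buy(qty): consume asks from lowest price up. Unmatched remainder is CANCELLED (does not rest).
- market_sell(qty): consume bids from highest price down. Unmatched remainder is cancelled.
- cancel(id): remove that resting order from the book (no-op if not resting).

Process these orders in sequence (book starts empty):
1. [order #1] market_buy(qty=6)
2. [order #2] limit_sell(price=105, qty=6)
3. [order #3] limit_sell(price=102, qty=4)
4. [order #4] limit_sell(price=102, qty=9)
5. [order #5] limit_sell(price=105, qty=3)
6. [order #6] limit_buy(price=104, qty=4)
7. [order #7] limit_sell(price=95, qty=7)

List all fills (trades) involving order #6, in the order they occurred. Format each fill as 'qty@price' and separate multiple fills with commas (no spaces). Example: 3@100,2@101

After op 1 [order #1] market_buy(qty=6): fills=none; bids=[-] asks=[-]
After op 2 [order #2] limit_sell(price=105, qty=6): fills=none; bids=[-] asks=[#2:6@105]
After op 3 [order #3] limit_sell(price=102, qty=4): fills=none; bids=[-] asks=[#3:4@102 #2:6@105]
After op 4 [order #4] limit_sell(price=102, qty=9): fills=none; bids=[-] asks=[#3:4@102 #4:9@102 #2:6@105]
After op 5 [order #5] limit_sell(price=105, qty=3): fills=none; bids=[-] asks=[#3:4@102 #4:9@102 #2:6@105 #5:3@105]
After op 6 [order #6] limit_buy(price=104, qty=4): fills=#6x#3:4@102; bids=[-] asks=[#4:9@102 #2:6@105 #5:3@105]
After op 7 [order #7] limit_sell(price=95, qty=7): fills=none; bids=[-] asks=[#7:7@95 #4:9@102 #2:6@105 #5:3@105]

Answer: 4@102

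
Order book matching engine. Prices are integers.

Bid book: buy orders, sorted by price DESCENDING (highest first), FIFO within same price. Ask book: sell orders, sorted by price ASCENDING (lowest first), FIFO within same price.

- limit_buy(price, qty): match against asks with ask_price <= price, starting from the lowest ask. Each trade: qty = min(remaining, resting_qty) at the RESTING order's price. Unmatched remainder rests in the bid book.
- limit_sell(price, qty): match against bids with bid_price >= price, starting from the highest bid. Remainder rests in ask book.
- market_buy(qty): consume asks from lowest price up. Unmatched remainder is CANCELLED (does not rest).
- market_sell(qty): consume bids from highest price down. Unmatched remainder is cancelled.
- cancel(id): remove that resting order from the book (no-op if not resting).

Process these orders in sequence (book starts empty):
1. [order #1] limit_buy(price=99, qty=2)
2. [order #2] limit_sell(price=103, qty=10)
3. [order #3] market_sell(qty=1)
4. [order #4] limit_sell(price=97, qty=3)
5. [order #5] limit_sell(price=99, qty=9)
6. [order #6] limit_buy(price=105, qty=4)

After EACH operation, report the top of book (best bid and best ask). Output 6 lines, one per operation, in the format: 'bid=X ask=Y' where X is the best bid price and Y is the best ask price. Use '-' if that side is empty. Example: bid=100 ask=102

After op 1 [order #1] limit_buy(price=99, qty=2): fills=none; bids=[#1:2@99] asks=[-]
After op 2 [order #2] limit_sell(price=103, qty=10): fills=none; bids=[#1:2@99] asks=[#2:10@103]
After op 3 [order #3] market_sell(qty=1): fills=#1x#3:1@99; bids=[#1:1@99] asks=[#2:10@103]
After op 4 [order #4] limit_sell(price=97, qty=3): fills=#1x#4:1@99; bids=[-] asks=[#4:2@97 #2:10@103]
After op 5 [order #5] limit_sell(price=99, qty=9): fills=none; bids=[-] asks=[#4:2@97 #5:9@99 #2:10@103]
After op 6 [order #6] limit_buy(price=105, qty=4): fills=#6x#4:2@97 #6x#5:2@99; bids=[-] asks=[#5:7@99 #2:10@103]

Answer: bid=99 ask=-
bid=99 ask=103
bid=99 ask=103
bid=- ask=97
bid=- ask=97
bid=- ask=99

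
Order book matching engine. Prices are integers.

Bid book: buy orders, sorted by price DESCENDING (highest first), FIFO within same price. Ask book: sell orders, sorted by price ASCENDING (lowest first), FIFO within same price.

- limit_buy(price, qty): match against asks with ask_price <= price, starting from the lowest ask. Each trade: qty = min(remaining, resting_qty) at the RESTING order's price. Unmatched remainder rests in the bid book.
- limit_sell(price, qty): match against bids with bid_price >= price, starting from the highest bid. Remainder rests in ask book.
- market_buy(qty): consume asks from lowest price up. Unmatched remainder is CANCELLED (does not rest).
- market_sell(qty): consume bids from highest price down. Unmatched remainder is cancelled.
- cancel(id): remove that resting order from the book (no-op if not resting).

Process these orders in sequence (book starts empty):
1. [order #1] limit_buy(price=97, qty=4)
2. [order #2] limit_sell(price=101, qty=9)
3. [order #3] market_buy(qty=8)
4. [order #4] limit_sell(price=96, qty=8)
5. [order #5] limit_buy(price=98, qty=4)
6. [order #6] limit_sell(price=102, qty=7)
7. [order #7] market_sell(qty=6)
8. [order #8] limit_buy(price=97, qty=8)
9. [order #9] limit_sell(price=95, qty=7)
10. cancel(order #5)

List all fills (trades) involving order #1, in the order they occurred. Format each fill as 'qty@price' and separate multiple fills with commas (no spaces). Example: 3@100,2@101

After op 1 [order #1] limit_buy(price=97, qty=4): fills=none; bids=[#1:4@97] asks=[-]
After op 2 [order #2] limit_sell(price=101, qty=9): fills=none; bids=[#1:4@97] asks=[#2:9@101]
After op 3 [order #3] market_buy(qty=8): fills=#3x#2:8@101; bids=[#1:4@97] asks=[#2:1@101]
After op 4 [order #4] limit_sell(price=96, qty=8): fills=#1x#4:4@97; bids=[-] asks=[#4:4@96 #2:1@101]
After op 5 [order #5] limit_buy(price=98, qty=4): fills=#5x#4:4@96; bids=[-] asks=[#2:1@101]
After op 6 [order #6] limit_sell(price=102, qty=7): fills=none; bids=[-] asks=[#2:1@101 #6:7@102]
After op 7 [order #7] market_sell(qty=6): fills=none; bids=[-] asks=[#2:1@101 #6:7@102]
After op 8 [order #8] limit_buy(price=97, qty=8): fills=none; bids=[#8:8@97] asks=[#2:1@101 #6:7@102]
After op 9 [order #9] limit_sell(price=95, qty=7): fills=#8x#9:7@97; bids=[#8:1@97] asks=[#2:1@101 #6:7@102]
After op 10 cancel(order #5): fills=none; bids=[#8:1@97] asks=[#2:1@101 #6:7@102]

Answer: 4@97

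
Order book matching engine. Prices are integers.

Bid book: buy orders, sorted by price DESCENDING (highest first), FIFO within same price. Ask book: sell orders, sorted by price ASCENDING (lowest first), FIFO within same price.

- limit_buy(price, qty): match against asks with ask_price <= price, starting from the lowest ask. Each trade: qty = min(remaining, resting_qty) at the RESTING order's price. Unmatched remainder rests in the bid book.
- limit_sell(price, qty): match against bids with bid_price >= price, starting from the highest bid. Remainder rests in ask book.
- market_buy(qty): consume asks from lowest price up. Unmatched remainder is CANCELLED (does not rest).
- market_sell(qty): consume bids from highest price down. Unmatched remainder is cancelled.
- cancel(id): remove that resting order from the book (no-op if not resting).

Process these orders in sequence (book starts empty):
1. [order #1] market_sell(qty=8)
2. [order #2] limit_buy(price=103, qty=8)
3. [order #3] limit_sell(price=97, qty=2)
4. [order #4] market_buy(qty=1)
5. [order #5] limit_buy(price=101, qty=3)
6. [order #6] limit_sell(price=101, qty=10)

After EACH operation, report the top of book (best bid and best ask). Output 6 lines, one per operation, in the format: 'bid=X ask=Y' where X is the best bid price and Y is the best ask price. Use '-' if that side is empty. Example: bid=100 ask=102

Answer: bid=- ask=-
bid=103 ask=-
bid=103 ask=-
bid=103 ask=-
bid=103 ask=-
bid=- ask=101

Derivation:
After op 1 [order #1] market_sell(qty=8): fills=none; bids=[-] asks=[-]
After op 2 [order #2] limit_buy(price=103, qty=8): fills=none; bids=[#2:8@103] asks=[-]
After op 3 [order #3] limit_sell(price=97, qty=2): fills=#2x#3:2@103; bids=[#2:6@103] asks=[-]
After op 4 [order #4] market_buy(qty=1): fills=none; bids=[#2:6@103] asks=[-]
After op 5 [order #5] limit_buy(price=101, qty=3): fills=none; bids=[#2:6@103 #5:3@101] asks=[-]
After op 6 [order #6] limit_sell(price=101, qty=10): fills=#2x#6:6@103 #5x#6:3@101; bids=[-] asks=[#6:1@101]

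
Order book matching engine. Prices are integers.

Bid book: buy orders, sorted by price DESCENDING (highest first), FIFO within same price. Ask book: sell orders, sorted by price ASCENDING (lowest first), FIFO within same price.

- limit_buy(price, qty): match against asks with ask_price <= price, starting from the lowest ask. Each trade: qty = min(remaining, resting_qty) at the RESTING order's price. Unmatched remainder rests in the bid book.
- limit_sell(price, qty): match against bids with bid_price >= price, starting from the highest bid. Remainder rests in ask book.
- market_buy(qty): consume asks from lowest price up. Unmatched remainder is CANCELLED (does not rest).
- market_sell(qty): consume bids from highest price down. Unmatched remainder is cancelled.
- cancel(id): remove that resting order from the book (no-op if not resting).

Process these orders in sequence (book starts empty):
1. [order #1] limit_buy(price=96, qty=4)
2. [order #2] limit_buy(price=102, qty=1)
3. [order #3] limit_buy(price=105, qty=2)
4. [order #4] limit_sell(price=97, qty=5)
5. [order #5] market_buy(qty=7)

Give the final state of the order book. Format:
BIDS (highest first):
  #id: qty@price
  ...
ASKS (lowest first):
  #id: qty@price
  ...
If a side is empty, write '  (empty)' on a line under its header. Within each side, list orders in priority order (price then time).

Answer: BIDS (highest first):
  #1: 4@96
ASKS (lowest first):
  (empty)

Derivation:
After op 1 [order #1] limit_buy(price=96, qty=4): fills=none; bids=[#1:4@96] asks=[-]
After op 2 [order #2] limit_buy(price=102, qty=1): fills=none; bids=[#2:1@102 #1:4@96] asks=[-]
After op 3 [order #3] limit_buy(price=105, qty=2): fills=none; bids=[#3:2@105 #2:1@102 #1:4@96] asks=[-]
After op 4 [order #4] limit_sell(price=97, qty=5): fills=#3x#4:2@105 #2x#4:1@102; bids=[#1:4@96] asks=[#4:2@97]
After op 5 [order #5] market_buy(qty=7): fills=#5x#4:2@97; bids=[#1:4@96] asks=[-]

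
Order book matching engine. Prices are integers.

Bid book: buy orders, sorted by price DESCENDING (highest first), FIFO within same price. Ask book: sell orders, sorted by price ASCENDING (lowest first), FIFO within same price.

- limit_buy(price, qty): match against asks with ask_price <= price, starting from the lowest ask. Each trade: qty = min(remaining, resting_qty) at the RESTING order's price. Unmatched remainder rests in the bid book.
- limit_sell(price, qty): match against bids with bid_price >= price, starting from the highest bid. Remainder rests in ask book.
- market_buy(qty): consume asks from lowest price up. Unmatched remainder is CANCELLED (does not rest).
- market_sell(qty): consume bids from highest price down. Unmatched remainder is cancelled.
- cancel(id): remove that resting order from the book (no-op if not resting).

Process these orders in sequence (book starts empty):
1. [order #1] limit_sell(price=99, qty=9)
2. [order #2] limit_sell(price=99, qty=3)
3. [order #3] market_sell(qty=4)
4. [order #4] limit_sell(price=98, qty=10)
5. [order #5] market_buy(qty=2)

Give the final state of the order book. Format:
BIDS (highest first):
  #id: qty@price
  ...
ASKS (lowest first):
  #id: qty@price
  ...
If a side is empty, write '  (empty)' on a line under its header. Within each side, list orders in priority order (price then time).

After op 1 [order #1] limit_sell(price=99, qty=9): fills=none; bids=[-] asks=[#1:9@99]
After op 2 [order #2] limit_sell(price=99, qty=3): fills=none; bids=[-] asks=[#1:9@99 #2:3@99]
After op 3 [order #3] market_sell(qty=4): fills=none; bids=[-] asks=[#1:9@99 #2:3@99]
After op 4 [order #4] limit_sell(price=98, qty=10): fills=none; bids=[-] asks=[#4:10@98 #1:9@99 #2:3@99]
After op 5 [order #5] market_buy(qty=2): fills=#5x#4:2@98; bids=[-] asks=[#4:8@98 #1:9@99 #2:3@99]

Answer: BIDS (highest first):
  (empty)
ASKS (lowest first):
  #4: 8@98
  #1: 9@99
  #2: 3@99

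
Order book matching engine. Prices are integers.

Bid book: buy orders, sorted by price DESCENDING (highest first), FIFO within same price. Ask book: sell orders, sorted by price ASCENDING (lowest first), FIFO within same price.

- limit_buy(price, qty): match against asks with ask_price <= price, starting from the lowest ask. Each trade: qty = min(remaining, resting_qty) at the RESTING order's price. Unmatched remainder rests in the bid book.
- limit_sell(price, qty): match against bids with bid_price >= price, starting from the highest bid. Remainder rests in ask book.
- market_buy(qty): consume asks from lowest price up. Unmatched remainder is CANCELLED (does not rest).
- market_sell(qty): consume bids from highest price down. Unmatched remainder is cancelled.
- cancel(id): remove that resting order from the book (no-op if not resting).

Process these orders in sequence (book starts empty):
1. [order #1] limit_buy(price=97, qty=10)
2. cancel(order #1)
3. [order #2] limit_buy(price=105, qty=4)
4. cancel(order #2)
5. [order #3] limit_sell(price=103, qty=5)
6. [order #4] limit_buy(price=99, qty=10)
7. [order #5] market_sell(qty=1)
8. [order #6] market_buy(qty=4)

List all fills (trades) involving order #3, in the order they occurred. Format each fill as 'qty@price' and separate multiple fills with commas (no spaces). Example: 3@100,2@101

After op 1 [order #1] limit_buy(price=97, qty=10): fills=none; bids=[#1:10@97] asks=[-]
After op 2 cancel(order #1): fills=none; bids=[-] asks=[-]
After op 3 [order #2] limit_buy(price=105, qty=4): fills=none; bids=[#2:4@105] asks=[-]
After op 4 cancel(order #2): fills=none; bids=[-] asks=[-]
After op 5 [order #3] limit_sell(price=103, qty=5): fills=none; bids=[-] asks=[#3:5@103]
After op 6 [order #4] limit_buy(price=99, qty=10): fills=none; bids=[#4:10@99] asks=[#3:5@103]
After op 7 [order #5] market_sell(qty=1): fills=#4x#5:1@99; bids=[#4:9@99] asks=[#3:5@103]
After op 8 [order #6] market_buy(qty=4): fills=#6x#3:4@103; bids=[#4:9@99] asks=[#3:1@103]

Answer: 4@103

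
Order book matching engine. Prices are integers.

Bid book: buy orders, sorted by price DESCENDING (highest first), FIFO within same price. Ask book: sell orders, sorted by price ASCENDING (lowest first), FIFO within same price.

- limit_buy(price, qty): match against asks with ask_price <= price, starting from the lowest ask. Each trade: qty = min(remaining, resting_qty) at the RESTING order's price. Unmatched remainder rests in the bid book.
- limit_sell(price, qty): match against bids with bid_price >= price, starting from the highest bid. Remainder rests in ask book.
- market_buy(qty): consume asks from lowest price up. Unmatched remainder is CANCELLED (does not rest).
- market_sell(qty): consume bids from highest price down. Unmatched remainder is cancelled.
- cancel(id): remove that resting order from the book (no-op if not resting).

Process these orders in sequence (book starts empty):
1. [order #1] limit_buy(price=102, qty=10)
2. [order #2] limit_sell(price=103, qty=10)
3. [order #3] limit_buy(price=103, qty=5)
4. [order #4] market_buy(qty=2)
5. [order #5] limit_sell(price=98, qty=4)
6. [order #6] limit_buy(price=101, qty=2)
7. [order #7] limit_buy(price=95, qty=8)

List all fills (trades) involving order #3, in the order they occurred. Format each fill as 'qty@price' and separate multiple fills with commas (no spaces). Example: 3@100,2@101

After op 1 [order #1] limit_buy(price=102, qty=10): fills=none; bids=[#1:10@102] asks=[-]
After op 2 [order #2] limit_sell(price=103, qty=10): fills=none; bids=[#1:10@102] asks=[#2:10@103]
After op 3 [order #3] limit_buy(price=103, qty=5): fills=#3x#2:5@103; bids=[#1:10@102] asks=[#2:5@103]
After op 4 [order #4] market_buy(qty=2): fills=#4x#2:2@103; bids=[#1:10@102] asks=[#2:3@103]
After op 5 [order #5] limit_sell(price=98, qty=4): fills=#1x#5:4@102; bids=[#1:6@102] asks=[#2:3@103]
After op 6 [order #6] limit_buy(price=101, qty=2): fills=none; bids=[#1:6@102 #6:2@101] asks=[#2:3@103]
After op 7 [order #7] limit_buy(price=95, qty=8): fills=none; bids=[#1:6@102 #6:2@101 #7:8@95] asks=[#2:3@103]

Answer: 5@103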